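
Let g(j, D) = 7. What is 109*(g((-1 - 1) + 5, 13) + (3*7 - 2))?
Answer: 2834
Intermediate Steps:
109*(g((-1 - 1) + 5, 13) + (3*7 - 2)) = 109*(7 + (3*7 - 2)) = 109*(7 + (21 - 2)) = 109*(7 + 19) = 109*26 = 2834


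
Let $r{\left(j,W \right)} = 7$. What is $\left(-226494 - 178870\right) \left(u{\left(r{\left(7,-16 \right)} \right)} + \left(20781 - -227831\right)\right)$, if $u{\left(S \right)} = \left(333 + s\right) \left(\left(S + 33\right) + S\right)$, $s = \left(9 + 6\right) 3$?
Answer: $-107980051592$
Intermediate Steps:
$s = 45$ ($s = 15 \cdot 3 = 45$)
$u{\left(S \right)} = 12474 + 756 S$ ($u{\left(S \right)} = \left(333 + 45\right) \left(\left(S + 33\right) + S\right) = 378 \left(\left(33 + S\right) + S\right) = 378 \left(33 + 2 S\right) = 12474 + 756 S$)
$\left(-226494 - 178870\right) \left(u{\left(r{\left(7,-16 \right)} \right)} + \left(20781 - -227831\right)\right) = \left(-226494 - 178870\right) \left(\left(12474 + 756 \cdot 7\right) + \left(20781 - -227831\right)\right) = - 405364 \left(\left(12474 + 5292\right) + \left(20781 + 227831\right)\right) = - 405364 \left(17766 + 248612\right) = \left(-405364\right) 266378 = -107980051592$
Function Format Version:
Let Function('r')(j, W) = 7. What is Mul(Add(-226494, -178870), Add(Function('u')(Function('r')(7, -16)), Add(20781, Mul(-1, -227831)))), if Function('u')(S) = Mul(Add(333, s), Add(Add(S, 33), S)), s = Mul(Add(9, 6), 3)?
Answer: -107980051592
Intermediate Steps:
s = 45 (s = Mul(15, 3) = 45)
Function('u')(S) = Add(12474, Mul(756, S)) (Function('u')(S) = Mul(Add(333, 45), Add(Add(S, 33), S)) = Mul(378, Add(Add(33, S), S)) = Mul(378, Add(33, Mul(2, S))) = Add(12474, Mul(756, S)))
Mul(Add(-226494, -178870), Add(Function('u')(Function('r')(7, -16)), Add(20781, Mul(-1, -227831)))) = Mul(Add(-226494, -178870), Add(Add(12474, Mul(756, 7)), Add(20781, Mul(-1, -227831)))) = Mul(-405364, Add(Add(12474, 5292), Add(20781, 227831))) = Mul(-405364, Add(17766, 248612)) = Mul(-405364, 266378) = -107980051592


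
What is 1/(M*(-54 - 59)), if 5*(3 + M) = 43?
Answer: -5/3164 ≈ -0.0015803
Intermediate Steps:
M = 28/5 (M = -3 + (⅕)*43 = -3 + 43/5 = 28/5 ≈ 5.6000)
1/(M*(-54 - 59)) = 1/(28*(-54 - 59)/5) = 1/((28/5)*(-113)) = 1/(-3164/5) = -5/3164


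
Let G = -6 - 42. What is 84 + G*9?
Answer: -348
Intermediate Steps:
G = -48
84 + G*9 = 84 - 48*9 = 84 - 432 = -348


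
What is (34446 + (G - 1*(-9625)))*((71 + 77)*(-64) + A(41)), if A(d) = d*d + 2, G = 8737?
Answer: -411321512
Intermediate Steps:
A(d) = 2 + d**2 (A(d) = d**2 + 2 = 2 + d**2)
(34446 + (G - 1*(-9625)))*((71 + 77)*(-64) + A(41)) = (34446 + (8737 - 1*(-9625)))*((71 + 77)*(-64) + (2 + 41**2)) = (34446 + (8737 + 9625))*(148*(-64) + (2 + 1681)) = (34446 + 18362)*(-9472 + 1683) = 52808*(-7789) = -411321512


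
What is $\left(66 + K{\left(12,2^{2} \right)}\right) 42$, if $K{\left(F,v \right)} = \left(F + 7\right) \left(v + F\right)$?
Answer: $15540$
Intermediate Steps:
$K{\left(F,v \right)} = \left(7 + F\right) \left(F + v\right)$
$\left(66 + K{\left(12,2^{2} \right)}\right) 42 = \left(66 + \left(12^{2} + 7 \cdot 12 + 7 \cdot 2^{2} + 12 \cdot 2^{2}\right)\right) 42 = \left(66 + \left(144 + 84 + 7 \cdot 4 + 12 \cdot 4\right)\right) 42 = \left(66 + \left(144 + 84 + 28 + 48\right)\right) 42 = \left(66 + 304\right) 42 = 370 \cdot 42 = 15540$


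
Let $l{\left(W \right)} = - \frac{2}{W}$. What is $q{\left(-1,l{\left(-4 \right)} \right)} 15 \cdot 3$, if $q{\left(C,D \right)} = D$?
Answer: $\frac{45}{2} \approx 22.5$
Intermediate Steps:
$q{\left(-1,l{\left(-4 \right)} \right)} 15 \cdot 3 = - \frac{2}{-4} \cdot 15 \cdot 3 = \left(-2\right) \left(- \frac{1}{4}\right) 15 \cdot 3 = \frac{1}{2} \cdot 15 \cdot 3 = \frac{15}{2} \cdot 3 = \frac{45}{2}$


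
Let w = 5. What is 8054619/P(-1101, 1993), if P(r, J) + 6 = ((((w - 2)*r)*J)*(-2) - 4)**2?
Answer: 8054619/173337078388510 ≈ 4.6468e-8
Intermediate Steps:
P(r, J) = -6 + (-4 - 6*J*r)**2 (P(r, J) = -6 + ((((5 - 2)*r)*J)*(-2) - 4)**2 = -6 + (((3*r)*J)*(-2) - 4)**2 = -6 + ((3*J*r)*(-2) - 4)**2 = -6 + (-6*J*r - 4)**2 = -6 + (-4 - 6*J*r)**2)
8054619/P(-1101, 1993) = 8054619/(-6 + 4*(2 + 3*1993*(-1101))**2) = 8054619/(-6 + 4*(2 - 6582879)**2) = 8054619/(-6 + 4*(-6582877)**2) = 8054619/(-6 + 4*43334269597129) = 8054619/(-6 + 173337078388516) = 8054619/173337078388510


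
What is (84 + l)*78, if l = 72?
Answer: 12168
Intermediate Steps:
(84 + l)*78 = (84 + 72)*78 = 156*78 = 12168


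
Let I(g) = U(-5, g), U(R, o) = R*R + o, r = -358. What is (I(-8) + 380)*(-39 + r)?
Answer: -157609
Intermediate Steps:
U(R, o) = o + R² (U(R, o) = R² + o = o + R²)
I(g) = 25 + g (I(g) = g + (-5)² = g + 25 = 25 + g)
(I(-8) + 380)*(-39 + r) = ((25 - 8) + 380)*(-39 - 358) = (17 + 380)*(-397) = 397*(-397) = -157609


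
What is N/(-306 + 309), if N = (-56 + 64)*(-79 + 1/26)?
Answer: -8212/39 ≈ -210.56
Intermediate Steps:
N = -8212/13 (N = 8*(-79 + 1/26) = 8*(-2053/26) = -8212/13 ≈ -631.69)
N/(-306 + 309) = -8212/(13*(-306 + 309)) = -8212/13/3 = -8212/13*⅓ = -8212/39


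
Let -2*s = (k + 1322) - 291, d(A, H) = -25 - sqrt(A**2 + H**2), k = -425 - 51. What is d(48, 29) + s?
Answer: -605/2 - sqrt(3145) ≈ -358.58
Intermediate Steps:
k = -476
s = -555/2 (s = -((-476 + 1322) - 291)/2 = -(846 - 291)/2 = -1/2*555 = -555/2 ≈ -277.50)
d(48, 29) + s = (-25 - sqrt(48**2 + 29**2)) - 555/2 = (-25 - sqrt(2304 + 841)) - 555/2 = (-25 - sqrt(3145)) - 555/2 = -605/2 - sqrt(3145)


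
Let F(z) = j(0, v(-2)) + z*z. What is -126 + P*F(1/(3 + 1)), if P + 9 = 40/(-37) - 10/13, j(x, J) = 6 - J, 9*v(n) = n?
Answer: -13450459/69264 ≈ -194.19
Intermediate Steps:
v(n) = n/9
P = -5219/481 (P = -9 + (40/(-37) - 10/13) = -9 + (40*(-1/37) - 10*1/13) = -9 + (-40/37 - 10/13) = -9 - 890/481 = -5219/481 ≈ -10.850)
F(z) = 56/9 + z**2 (F(z) = (6 - (-2)/9) + z*z = (6 - 1*(-2/9)) + z**2 = (6 + 2/9) + z**2 = 56/9 + z**2)
-126 + P*F(1/(3 + 1)) = -126 - 5219*(56/9 + (1/(3 + 1))**2)/481 = -126 - 5219*(56/9 + (1/4)**2)/481 = -126 - 5219*(56/9 + 1/16)/481 = -126 - 5219/481*905/144 = -126 - 4723195/69264 = -13450459/69264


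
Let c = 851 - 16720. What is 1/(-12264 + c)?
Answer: -1/28133 ≈ -3.5545e-5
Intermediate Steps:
c = -15869
1/(-12264 + c) = 1/(-12264 - 15869) = 1/(-28133) = -1/28133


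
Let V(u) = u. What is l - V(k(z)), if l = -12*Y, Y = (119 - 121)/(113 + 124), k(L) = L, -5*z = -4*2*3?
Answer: -1856/395 ≈ -4.6987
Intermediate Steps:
z = 24/5 (z = -(-4*2)*3/5 = -(-8)*3/5 = -⅕*(-24) = 24/5 ≈ 4.8000)
Y = -2/237 ≈ -0.0084388
l = 8/79 (l = -12*(-2)/237 = -1*(-8/79) = 8/79 ≈ 0.10127)
l - V(k(z)) = 8/79 - 1*24/5 = 8/79 - 24/5 = -1856/395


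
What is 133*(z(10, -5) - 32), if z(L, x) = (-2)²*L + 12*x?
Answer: -6916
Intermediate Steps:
z(L, x) = 4*L + 12*x
133*(z(10, -5) - 32) = 133*((4*10 + 12*(-5)) - 32) = 133*((40 - 60) - 32) = 133*(-20 - 32) = 133*(-52) = -6916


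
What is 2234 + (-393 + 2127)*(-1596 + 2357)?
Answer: 1321808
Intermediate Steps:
2234 + (-393 + 2127)*(-1596 + 2357) = 2234 + 1734*761 = 2234 + 1319574 = 1321808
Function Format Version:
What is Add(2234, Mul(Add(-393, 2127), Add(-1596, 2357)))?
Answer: 1321808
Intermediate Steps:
Add(2234, Mul(Add(-393, 2127), Add(-1596, 2357))) = Add(2234, Mul(1734, 761)) = Add(2234, 1319574) = 1321808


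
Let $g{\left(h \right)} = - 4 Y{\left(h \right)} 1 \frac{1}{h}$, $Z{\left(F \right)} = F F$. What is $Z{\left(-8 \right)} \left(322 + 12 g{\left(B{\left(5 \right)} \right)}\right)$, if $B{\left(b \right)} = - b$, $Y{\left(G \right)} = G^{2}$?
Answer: $35968$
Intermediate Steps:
$Z{\left(F \right)} = F^{2}$
$g{\left(h \right)} = - 4 h$ ($g{\left(h \right)} = - 4 h^{2} \cdot 1 \frac{1}{h} = \frac{\left(-4\right) h^{2}}{h} = - 4 h$)
$Z{\left(-8 \right)} \left(322 + 12 g{\left(B{\left(5 \right)} \right)}\right) = \left(-8\right)^{2} \left(322 + 12 \left(- 4 \left(\left(-1\right) 5\right)\right)\right) = 64 \left(322 + 12 \left(\left(-4\right) \left(-5\right)\right)\right) = 64 \left(322 + 12 \cdot 20\right) = 64 \left(322 + 240\right) = 64 \cdot 562 = 35968$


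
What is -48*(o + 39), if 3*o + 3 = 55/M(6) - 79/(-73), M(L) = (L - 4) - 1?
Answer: -198656/73 ≈ -2721.3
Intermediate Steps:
M(L) = -5 + L (M(L) = (-4 + L) - 1 = -5 + L)
o = 3875/219 (o = -1 + (55/(-5 + 6) - 79/(-73))/3 = -1 + (55/1 - 79*(-1/73))/3 = -1 + (55*1 + 79/73)/3 = -1 + (55 + 79/73)/3 = -1 + (⅓)*(4094/73) = -1 + 4094/219 = 3875/219 ≈ 17.694)
-48*(o + 39) = -48*(3875/219 + 39) = -48*12416/219 = -198656/73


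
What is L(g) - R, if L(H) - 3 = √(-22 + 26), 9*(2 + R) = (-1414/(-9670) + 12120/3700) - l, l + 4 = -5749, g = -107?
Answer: -339508237/536685 ≈ -632.60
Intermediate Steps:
l = -5753 (l = -4 - 5749 = -5753)
R = 342191662/536685 (R = -2 + ((-1414/(-9670) + 12120/3700) - 1*(-5753))/9 = -2 + ((-1414*(-1/9670) + 12120*(1/3700)) + 5753)/9 = -2 + ((707/4835 + 606/185) + 5753)/9 = -2 + (612161/178895 + 5753)/9 = -2 + (⅑)*(1029795096/178895) = -2 + 343265032/536685 = 342191662/536685 ≈ 637.60)
L(H) = 5 (L(H) = 3 + √(-22 + 26) = 3 + √4 = 3 + 2 = 5)
L(g) - R = 5 - 1*342191662/536685 = 5 - 342191662/536685 = -339508237/536685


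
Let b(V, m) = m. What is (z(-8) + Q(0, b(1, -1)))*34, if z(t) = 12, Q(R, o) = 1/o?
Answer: 374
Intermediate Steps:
(z(-8) + Q(0, b(1, -1)))*34 = (12 + 1/(-1))*34 = (12 - 1)*34 = 11*34 = 374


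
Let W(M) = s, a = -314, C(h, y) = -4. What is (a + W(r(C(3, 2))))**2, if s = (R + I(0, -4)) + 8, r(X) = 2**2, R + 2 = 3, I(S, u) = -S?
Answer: 93025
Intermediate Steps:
R = 1 (R = -2 + 3 = 1)
r(X) = 4
s = 9 (s = (1 - 1*0) + 8 = (1 + 0) + 8 = 1 + 8 = 9)
W(M) = 9
(a + W(r(C(3, 2))))**2 = (-314 + 9)**2 = (-305)**2 = 93025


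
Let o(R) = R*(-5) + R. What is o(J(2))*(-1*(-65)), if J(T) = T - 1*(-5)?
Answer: -1820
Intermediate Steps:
J(T) = 5 + T (J(T) = T + 5 = 5 + T)
o(R) = -4*R (o(R) = -5*R + R = -4*R)
o(J(2))*(-1*(-65)) = (-4*(5 + 2))*(-1*(-65)) = -4*7*65 = -28*65 = -1820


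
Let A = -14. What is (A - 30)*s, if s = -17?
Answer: 748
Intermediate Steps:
(A - 30)*s = (-14 - 30)*(-17) = -44*(-17) = 748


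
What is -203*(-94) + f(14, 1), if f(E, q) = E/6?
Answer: 57253/3 ≈ 19084.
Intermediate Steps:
f(E, q) = E/6 (f(E, q) = E*(⅙) = E/6)
-203*(-94) + f(14, 1) = -203*(-94) + (⅙)*14 = 19082 + 7/3 = 57253/3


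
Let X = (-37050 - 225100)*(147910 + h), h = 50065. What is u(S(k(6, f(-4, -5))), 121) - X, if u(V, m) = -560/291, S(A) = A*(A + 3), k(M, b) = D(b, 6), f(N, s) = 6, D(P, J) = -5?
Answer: 15102651558190/291 ≈ 5.1899e+10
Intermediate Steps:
k(M, b) = -5
S(A) = A*(3 + A)
X = -51899146250 (X = (-37050 - 225100)*(147910 + 50065) = -262150*197975 = -51899146250)
u(V, m) = -560/291 (u(V, m) = -560*1/291 = -560/291)
u(S(k(6, f(-4, -5))), 121) - X = -560/291 - 1*(-51899146250) = -560/291 + 51899146250 = 15102651558190/291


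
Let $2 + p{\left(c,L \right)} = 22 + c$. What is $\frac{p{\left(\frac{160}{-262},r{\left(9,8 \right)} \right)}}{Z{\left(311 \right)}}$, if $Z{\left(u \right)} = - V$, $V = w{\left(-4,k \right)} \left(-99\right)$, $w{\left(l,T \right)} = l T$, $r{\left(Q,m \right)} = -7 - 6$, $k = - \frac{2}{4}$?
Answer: $\frac{1270}{12969} \approx 0.097926$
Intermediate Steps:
$k = - \frac{1}{2}$ ($k = \left(-2\right) \frac{1}{4} = - \frac{1}{2} \approx -0.5$)
$r{\left(Q,m \right)} = -13$
$w{\left(l,T \right)} = T l$
$p{\left(c,L \right)} = 20 + c$ ($p{\left(c,L \right)} = -2 + \left(22 + c\right) = 20 + c$)
$V = -198$ ($V = \left(- \frac{1}{2}\right) \left(-4\right) \left(-99\right) = 2 \left(-99\right) = -198$)
$Z{\left(u \right)} = 198$ ($Z{\left(u \right)} = \left(-1\right) \left(-198\right) = 198$)
$\frac{p{\left(\frac{160}{-262},r{\left(9,8 \right)} \right)}}{Z{\left(311 \right)}} = \frac{20 + \frac{160}{-262}}{198} = \left(20 + 160 \left(- \frac{1}{262}\right)\right) \frac{1}{198} = \left(20 - \frac{80}{131}\right) \frac{1}{198} = \frac{2540}{131} \cdot \frac{1}{198} = \frac{1270}{12969}$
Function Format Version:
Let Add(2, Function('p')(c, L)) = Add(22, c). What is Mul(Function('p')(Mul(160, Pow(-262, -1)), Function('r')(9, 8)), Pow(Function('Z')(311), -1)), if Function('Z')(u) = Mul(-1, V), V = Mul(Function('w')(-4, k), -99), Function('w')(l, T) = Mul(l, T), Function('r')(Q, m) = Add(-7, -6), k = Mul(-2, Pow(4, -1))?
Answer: Rational(1270, 12969) ≈ 0.097926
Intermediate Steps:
k = Rational(-1, 2) (k = Mul(-2, Rational(1, 4)) = Rational(-1, 2) ≈ -0.50000)
Function('r')(Q, m) = -13
Function('w')(l, T) = Mul(T, l)
Function('p')(c, L) = Add(20, c) (Function('p')(c, L) = Add(-2, Add(22, c)) = Add(20, c))
V = -198 (V = Mul(Mul(Rational(-1, 2), -4), -99) = Mul(2, -99) = -198)
Function('Z')(u) = 198 (Function('Z')(u) = Mul(-1, -198) = 198)
Mul(Function('p')(Mul(160, Pow(-262, -1)), Function('r')(9, 8)), Pow(Function('Z')(311), -1)) = Mul(Add(20, Mul(160, Pow(-262, -1))), Pow(198, -1)) = Mul(Add(20, Mul(160, Rational(-1, 262))), Rational(1, 198)) = Mul(Add(20, Rational(-80, 131)), Rational(1, 198)) = Mul(Rational(2540, 131), Rational(1, 198)) = Rational(1270, 12969)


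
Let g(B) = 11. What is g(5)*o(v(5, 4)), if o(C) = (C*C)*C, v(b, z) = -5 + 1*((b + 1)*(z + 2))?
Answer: 327701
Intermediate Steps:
v(b, z) = -5 + (1 + b)*(2 + z) (v(b, z) = -5 + 1*((1 + b)*(2 + z)) = -5 + (1 + b)*(2 + z))
o(C) = C³ (o(C) = C²*C = C³)
g(5)*o(v(5, 4)) = 11*(-3 + 4 + 2*5 + 5*4)³ = 11*(-3 + 4 + 10 + 20)³ = 11*31³ = 11*29791 = 327701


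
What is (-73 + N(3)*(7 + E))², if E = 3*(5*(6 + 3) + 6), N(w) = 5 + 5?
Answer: 2331729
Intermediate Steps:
N(w) = 10
E = 153 (E = 3*(5*9 + 6) = 3*(45 + 6) = 3*51 = 153)
(-73 + N(3)*(7 + E))² = (-73 + 10*(7 + 153))² = (-73 + 10*160)² = (-73 + 1600)² = 1527² = 2331729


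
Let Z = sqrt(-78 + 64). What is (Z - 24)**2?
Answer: (24 - I*sqrt(14))**2 ≈ 562.0 - 179.6*I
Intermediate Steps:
Z = I*sqrt(14) (Z = sqrt(-14) = I*sqrt(14) ≈ 3.7417*I)
(Z - 24)**2 = (I*sqrt(14) - 24)**2 = (-24 + I*sqrt(14))**2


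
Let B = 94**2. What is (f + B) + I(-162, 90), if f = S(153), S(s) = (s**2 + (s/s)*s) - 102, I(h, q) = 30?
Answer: 32326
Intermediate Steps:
S(s) = -102 + s + s**2 (S(s) = (s**2 + 1*s) - 102 = (s**2 + s) - 102 = (s + s**2) - 102 = -102 + s + s**2)
B = 8836
f = 23460 (f = -102 + 153 + 153**2 = -102 + 153 + 23409 = 23460)
(f + B) + I(-162, 90) = (23460 + 8836) + 30 = 32296 + 30 = 32326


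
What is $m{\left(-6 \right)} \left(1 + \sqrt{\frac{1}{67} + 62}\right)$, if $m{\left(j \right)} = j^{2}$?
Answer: $36 + \frac{36 \sqrt{278385}}{67} \approx 319.5$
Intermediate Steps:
$m{\left(-6 \right)} \left(1 + \sqrt{\frac{1}{67} + 62}\right) = \left(-6\right)^{2} \left(1 + \sqrt{\frac{1}{67} + 62}\right) = 36 \left(1 + \sqrt{\frac{1}{67} + 62}\right) = 36 \left(1 + \sqrt{\frac{4155}{67}}\right) = 36 \left(1 + \frac{\sqrt{278385}}{67}\right) = 36 + \frac{36 \sqrt{278385}}{67}$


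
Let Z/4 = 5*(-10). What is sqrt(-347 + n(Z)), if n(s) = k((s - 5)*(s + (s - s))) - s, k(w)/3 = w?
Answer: sqrt(122853) ≈ 350.50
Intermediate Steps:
k(w) = 3*w
Z = -200 (Z = 4*(5*(-10)) = 4*(-50) = -200)
n(s) = -s + 3*s*(-5 + s) (n(s) = 3*((s - 5)*(s + (s - s))) - s = 3*((-5 + s)*(s + 0)) - s = 3*((-5 + s)*s) - s = 3*(s*(-5 + s)) - s = 3*s*(-5 + s) - s = -s + 3*s*(-5 + s))
sqrt(-347 + n(Z)) = sqrt(-347 - 200*(-16 + 3*(-200))) = sqrt(-347 - 200*(-16 - 600)) = sqrt(-347 - 200*(-616)) = sqrt(-347 + 123200) = sqrt(122853)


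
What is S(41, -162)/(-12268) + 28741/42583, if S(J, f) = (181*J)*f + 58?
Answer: 12885873135/130602061 ≈ 98.665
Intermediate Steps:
S(J, f) = 58 + 181*J*f (S(J, f) = 181*J*f + 58 = 58 + 181*J*f)
S(41, -162)/(-12268) + 28741/42583 = (58 + 181*41*(-162))/(-12268) + 28741/42583 = (58 - 1202202)*(-1/12268) + 28741*(1/42583) = -1202144*(-1/12268) + 28741/42583 = 300536/3067 + 28741/42583 = 12885873135/130602061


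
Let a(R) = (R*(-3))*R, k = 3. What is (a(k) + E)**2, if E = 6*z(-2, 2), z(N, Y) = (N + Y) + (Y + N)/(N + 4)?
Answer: 729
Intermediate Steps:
z(N, Y) = N + Y + (N + Y)/(4 + N) (z(N, Y) = (N + Y) + (N + Y)/(4 + N) = N + Y + (N + Y)/(4 + N))
a(R) = -3*R**2 (a(R) = (-3*R)*R = -3*R**2)
E = 0 (E = 6*(((-2)**2 + 5*(-2) + 5*2 - 2*2)/(4 - 2)) = 6*((4 - 10 + 10 - 4)/2) = 6*((1/2)*0) = 6*0 = 0)
(a(k) + E)**2 = (-3*3**2 + 0)**2 = (-3*9 + 0)**2 = (-27 + 0)**2 = (-27)**2 = 729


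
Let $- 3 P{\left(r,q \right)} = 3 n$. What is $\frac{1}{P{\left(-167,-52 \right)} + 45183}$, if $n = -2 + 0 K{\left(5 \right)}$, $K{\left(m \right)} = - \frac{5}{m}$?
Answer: $\frac{1}{45185} \approx 2.2131 \cdot 10^{-5}$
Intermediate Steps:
$n = -2$ ($n = -2 + 0 \left(- \frac{5}{5}\right) = -2 + 0 \left(\left(-5\right) \frac{1}{5}\right) = -2 + 0 \left(-1\right) = -2 + 0 = -2$)
$P{\left(r,q \right)} = 2$ ($P{\left(r,q \right)} = - \frac{3 \left(-2\right)}{3} = \left(- \frac{1}{3}\right) \left(-6\right) = 2$)
$\frac{1}{P{\left(-167,-52 \right)} + 45183} = \frac{1}{2 + 45183} = \frac{1}{45185}$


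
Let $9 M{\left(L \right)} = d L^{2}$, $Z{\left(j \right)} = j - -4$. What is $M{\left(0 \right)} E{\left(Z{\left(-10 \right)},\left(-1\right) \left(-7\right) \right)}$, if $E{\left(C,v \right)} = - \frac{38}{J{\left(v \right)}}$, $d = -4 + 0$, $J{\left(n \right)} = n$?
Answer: $0$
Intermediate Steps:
$Z{\left(j \right)} = 4 + j$ ($Z{\left(j \right)} = j + 4 = 4 + j$)
$d = -4$
$M{\left(L \right)} = - \frac{4 L^{2}}{9}$ ($M{\left(L \right)} = \frac{\left(-4\right) L^{2}}{9} = - \frac{4 L^{2}}{9}$)
$E{\left(C,v \right)} = - \frac{38}{v}$
$M{\left(0 \right)} E{\left(Z{\left(-10 \right)},\left(-1\right) \left(-7\right) \right)} = - \frac{4 \cdot 0^{2}}{9} \left(- \frac{38}{\left(-1\right) \left(-7\right)}\right) = \left(- \frac{4}{9}\right) 0 \left(- \frac{38}{7}\right) = 0 \left(\left(-38\right) \frac{1}{7}\right) = 0 \left(- \frac{38}{7}\right) = 0$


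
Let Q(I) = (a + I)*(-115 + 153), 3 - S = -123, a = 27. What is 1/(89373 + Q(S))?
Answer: 1/95187 ≈ 1.0506e-5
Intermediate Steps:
S = 126 (S = 3 - 1*(-123) = 3 + 123 = 126)
Q(I) = 1026 + 38*I (Q(I) = (27 + I)*(-115 + 153) = (27 + I)*38 = 1026 + 38*I)
1/(89373 + Q(S)) = 1/(89373 + (1026 + 38*126)) = 1/(89373 + (1026 + 4788)) = 1/(89373 + 5814) = 1/95187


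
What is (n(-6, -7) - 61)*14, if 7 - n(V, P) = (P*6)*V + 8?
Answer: -4396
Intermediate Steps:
n(V, P) = -1 - 6*P*V (n(V, P) = 7 - ((P*6)*V + 8) = 7 - ((6*P)*V + 8) = 7 - (6*P*V + 8) = 7 - (8 + 6*P*V) = 7 + (-8 - 6*P*V) = -1 - 6*P*V)
(n(-6, -7) - 61)*14 = ((-1 - 6*(-7)*(-6)) - 61)*14 = ((-1 - 252) - 61)*14 = (-253 - 61)*14 = -314*14 = -4396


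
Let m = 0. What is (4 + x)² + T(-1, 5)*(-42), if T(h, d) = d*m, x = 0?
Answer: 16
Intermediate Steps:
T(h, d) = 0 (T(h, d) = d*0 = 0)
(4 + x)² + T(-1, 5)*(-42) = (4 + 0)² + 0*(-42) = 4² + 0 = 16 + 0 = 16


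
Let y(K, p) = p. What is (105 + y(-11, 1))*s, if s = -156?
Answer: -16536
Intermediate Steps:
(105 + y(-11, 1))*s = (105 + 1)*(-156) = 106*(-156) = -16536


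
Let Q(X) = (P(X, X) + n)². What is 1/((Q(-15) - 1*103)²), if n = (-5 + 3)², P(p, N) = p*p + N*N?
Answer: 1/42441356169 ≈ 2.3562e-11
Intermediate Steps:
P(p, N) = N² + p² (P(p, N) = p² + N² = N² + p²)
n = 4 (n = (-2)² = 4)
Q(X) = (4 + 2*X²)² (Q(X) = ((X² + X²) + 4)² = (2*X² + 4)² = (4 + 2*X²)²)
1/((Q(-15) - 1*103)²) = 1/((4*(2 + (-15)²)² - 1*103)²) = 1/((4*(2 + 225)² - 103)²) = 1/((4*227² - 103)²) = 1/((4*51529 - 103)²) = 1/((206116 - 103)²) = 1/(206013²) = 1/42441356169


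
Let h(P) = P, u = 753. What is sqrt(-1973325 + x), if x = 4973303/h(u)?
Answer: I*sqrt(1115148137766)/753 ≈ 1402.4*I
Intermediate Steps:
x = 4973303/753 ≈ 6604.6
sqrt(-1973325 + x) = sqrt(-1973325 + 4973303/753) = sqrt(-1480940422/753) = I*sqrt(1115148137766)/753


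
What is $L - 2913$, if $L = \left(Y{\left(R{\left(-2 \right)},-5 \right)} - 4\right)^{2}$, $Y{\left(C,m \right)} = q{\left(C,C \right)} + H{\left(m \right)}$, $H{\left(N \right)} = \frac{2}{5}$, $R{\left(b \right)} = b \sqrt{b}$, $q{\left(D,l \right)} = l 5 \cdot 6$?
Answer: $- \frac{252501}{25} + 432 i \sqrt{2} \approx -10100.0 + 610.94 i$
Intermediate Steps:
$q{\left(D,l \right)} = 30 l$ ($q{\left(D,l \right)} = 5 l 6 = 30 l$)
$R{\left(b \right)} = b^{\frac{3}{2}}$
$H{\left(N \right)} = \frac{2}{5}$ ($H{\left(N \right)} = 2 \cdot \frac{1}{5} = \frac{2}{5}$)
$Y{\left(C,m \right)} = \frac{2}{5} + 30 C$ ($Y{\left(C,m \right)} = 30 C + \frac{2}{5} = \frac{2}{5} + 30 C$)
$L = \left(- \frac{18}{5} - 60 i \sqrt{2}\right)^{2}$ ($L = \left(\left(\frac{2}{5} + 30 \left(-2\right)^{\frac{3}{2}}\right) - 4\right)^{2} = \left(\left(\frac{2}{5} + 30 \left(- 2 i \sqrt{2}\right)\right) - 4\right)^{2} = \left(\left(\frac{2}{5} - 60 i \sqrt{2}\right) - 4\right)^{2} = \left(- \frac{18}{5} - 60 i \sqrt{2}\right)^{2} \approx -7187.0 + 610.94 i$)
$L - 2913 = \left(- \frac{179676}{25} + 432 i \sqrt{2}\right) - 2913 = - \frac{252501}{25} + 432 i \sqrt{2}$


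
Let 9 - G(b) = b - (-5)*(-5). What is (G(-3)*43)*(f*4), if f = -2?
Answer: -12728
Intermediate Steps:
G(b) = 34 - b (G(b) = 9 - (b - (-5)*(-5)) = 9 - (b - 5*5) = 9 - (b - 25) = 9 - (-25 + b) = 9 + (25 - b) = 34 - b)
(G(-3)*43)*(f*4) = ((34 - 1*(-3))*43)*(-2*4) = ((34 + 3)*43)*(-8) = (37*43)*(-8) = 1591*(-8) = -12728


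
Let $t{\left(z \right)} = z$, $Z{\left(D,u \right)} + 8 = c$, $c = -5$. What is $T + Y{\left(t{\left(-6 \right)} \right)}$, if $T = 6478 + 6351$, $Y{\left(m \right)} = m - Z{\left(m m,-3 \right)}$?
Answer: $12836$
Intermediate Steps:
$Z{\left(D,u \right)} = -13$ ($Z{\left(D,u \right)} = -8 - 5 = -13$)
$Y{\left(m \right)} = 13 + m$ ($Y{\left(m \right)} = m - -13 = m + 13 = 13 + m$)
$T = 12829$
$T + Y{\left(t{\left(-6 \right)} \right)} = 12829 + \left(13 - 6\right) = 12829 + 7 = 12836$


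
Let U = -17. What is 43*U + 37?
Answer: -694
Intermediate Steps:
43*U + 37 = 43*(-17) + 37 = -731 + 37 = -694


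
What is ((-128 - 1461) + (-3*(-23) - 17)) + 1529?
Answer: -8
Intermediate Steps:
((-128 - 1461) + (-3*(-23) - 17)) + 1529 = (-1589 + (69 - 17)) + 1529 = (-1589 + 52) + 1529 = -1537 + 1529 = -8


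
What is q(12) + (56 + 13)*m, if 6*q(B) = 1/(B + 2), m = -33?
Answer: -191267/84 ≈ -2277.0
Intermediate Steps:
q(B) = 1/(6*(2 + B)) (q(B) = 1/(6*(B + 2)) = 1/(6*(2 + B)))
q(12) + (56 + 13)*m = 1/(6*(2 + 12)) + (56 + 13)*(-33) = (1/6)/14 + 69*(-33) = (1/6)*(1/14) - 2277 = 1/84 - 2277 = -191267/84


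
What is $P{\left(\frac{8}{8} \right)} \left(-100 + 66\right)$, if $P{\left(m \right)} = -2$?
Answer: $68$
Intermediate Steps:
$P{\left(\frac{8}{8} \right)} \left(-100 + 66\right) = - 2 \left(-100 + 66\right) = \left(-2\right) \left(-34\right) = 68$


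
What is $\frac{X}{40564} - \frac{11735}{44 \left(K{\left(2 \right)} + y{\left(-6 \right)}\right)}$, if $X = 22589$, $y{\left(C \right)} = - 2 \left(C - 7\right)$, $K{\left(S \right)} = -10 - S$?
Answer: $- \frac{115525929}{6246856} \approx -18.493$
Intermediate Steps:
$y{\left(C \right)} = 14 - 2 C$ ($y{\left(C \right)} = - 2 \left(-7 + C\right) = 14 - 2 C$)
$\frac{X}{40564} - \frac{11735}{44 \left(K{\left(2 \right)} + y{\left(-6 \right)}\right)} = \frac{22589}{40564} - \frac{11735}{44 \left(\left(-10 - 2\right) + \left(14 - -12\right)\right)} = 22589 \cdot \frac{1}{40564} - \frac{11735}{44 \left(\left(-10 - 2\right) + \left(14 + 12\right)\right)} = \frac{22589}{40564} - \frac{11735}{44 \left(-12 + 26\right)} = \frac{22589}{40564} - \frac{11735}{44 \cdot 14} = \frac{22589}{40564} - \frac{11735}{616} = - \frac{115525929}{6246856}$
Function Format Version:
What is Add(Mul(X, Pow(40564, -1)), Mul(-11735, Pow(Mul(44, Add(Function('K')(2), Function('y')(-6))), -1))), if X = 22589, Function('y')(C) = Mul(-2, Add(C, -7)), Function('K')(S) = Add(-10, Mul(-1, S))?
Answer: Rational(-115525929, 6246856) ≈ -18.493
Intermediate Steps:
Function('y')(C) = Add(14, Mul(-2, C)) (Function('y')(C) = Mul(-2, Add(-7, C)) = Add(14, Mul(-2, C)))
Add(Mul(X, Pow(40564, -1)), Mul(-11735, Pow(Mul(44, Add(Function('K')(2), Function('y')(-6))), -1))) = Add(Mul(22589, Pow(40564, -1)), Mul(-11735, Pow(Mul(44, Add(Add(-10, Mul(-1, 2)), Add(14, Mul(-2, -6)))), -1))) = Add(Mul(22589, Rational(1, 40564)), Mul(-11735, Pow(Mul(44, Add(Add(-10, -2), Add(14, 12))), -1))) = Add(Rational(22589, 40564), Mul(-11735, Pow(Mul(44, Add(-12, 26)), -1))) = Add(Rational(22589, 40564), Mul(-11735, Pow(Mul(44, 14), -1))) = Add(Rational(22589, 40564), Mul(-11735, Pow(616, -1))) = Add(Rational(22589, 40564), Mul(-11735, Rational(1, 616))) = Add(Rational(22589, 40564), Rational(-11735, 616)) = Rational(-115525929, 6246856)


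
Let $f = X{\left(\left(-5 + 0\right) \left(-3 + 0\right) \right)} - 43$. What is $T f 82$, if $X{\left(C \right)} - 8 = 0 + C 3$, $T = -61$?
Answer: $-50020$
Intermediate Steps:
$X{\left(C \right)} = 8 + 3 C$ ($X{\left(C \right)} = 8 + \left(0 + C 3\right) = 8 + \left(0 + 3 C\right) = 8 + 3 C$)
$f = 10$ ($f = \left(8 + 3 \left(-5 + 0\right) \left(-3 + 0\right)\right) - 43 = \left(8 + 3 \left(\left(-5\right) \left(-3\right)\right)\right) - 43 = \left(8 + 3 \cdot 15\right) - 43 = \left(8 + 45\right) - 43 = 53 - 43 = 10$)
$T f 82 = \left(-61\right) 10 \cdot 82 = \left(-610\right) 82 = -50020$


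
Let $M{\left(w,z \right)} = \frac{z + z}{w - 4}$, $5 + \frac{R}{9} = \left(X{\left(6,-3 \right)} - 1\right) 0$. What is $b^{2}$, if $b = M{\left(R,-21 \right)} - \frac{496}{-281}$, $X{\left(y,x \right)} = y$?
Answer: $\frac{26604964}{3869089} \approx 6.8763$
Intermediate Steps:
$R = -45$ ($R = -45 + 9 \left(6 - 1\right) 0 = -45 + 9 \cdot 5 \cdot 0 = -45 + 9 \cdot 0 = -45 + 0 = -45$)
$M{\left(w,z \right)} = \frac{2 z}{-4 + w}$
$b = \frac{5158}{1967}$ ($b = 2 \left(-21\right) \frac{1}{-4 - 45} - \frac{496}{-281} = 2 \left(-21\right) \frac{1}{-49} - 496 \left(- \frac{1}{281}\right) = 2 \left(-21\right) \left(- \frac{1}{49}\right) - - \frac{496}{281} = \frac{6}{7} + \frac{496}{281} = \frac{5158}{1967} \approx 2.6223$)
$b^{2} = \left(\frac{5158}{1967}\right)^{2} = \frac{26604964}{3869089}$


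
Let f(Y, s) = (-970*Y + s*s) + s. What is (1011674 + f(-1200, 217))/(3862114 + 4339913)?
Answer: 2222980/8202027 ≈ 0.27103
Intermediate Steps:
f(Y, s) = s + s**2 - 970*Y (f(Y, s) = (-970*Y + s**2) + s = (s**2 - 970*Y) + s = s + s**2 - 970*Y)
(1011674 + f(-1200, 217))/(3862114 + 4339913) = (1011674 + (217 + 217**2 - 970*(-1200)))/(3862114 + 4339913) = (1011674 + (217 + 47089 + 1164000))/8202027 = (1011674 + 1211306)*(1/8202027) = 2222980*(1/8202027) = 2222980/8202027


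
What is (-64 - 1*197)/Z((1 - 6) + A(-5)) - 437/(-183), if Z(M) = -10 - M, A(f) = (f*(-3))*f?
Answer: -17173/12810 ≈ -1.3406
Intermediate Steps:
A(f) = -3*f² (A(f) = (-3*f)*f = -3*f²)
(-64 - 1*197)/Z((1 - 6) + A(-5)) - 437/(-183) = (-64 - 1*197)/(-10 - ((1 - 6) - 3*(-5)²)) - 437/(-183) = (-64 - 197)/(-10 - (-5 - 3*25)) - 437*(-1/183) = -261/(-10 - (-5 - 75)) + 437/183 = -261/(-10 - 1*(-80)) + 437/183 = -261/(-10 + 80) + 437/183 = -261/70 + 437/183 = -17173/12810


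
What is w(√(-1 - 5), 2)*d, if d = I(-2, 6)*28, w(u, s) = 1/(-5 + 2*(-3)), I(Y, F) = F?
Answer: -168/11 ≈ -15.273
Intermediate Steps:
w(u, s) = -1/11 (w(u, s) = 1/(-5 - 6) = 1/(-11) = -1/11)
d = 168 (d = 6*28 = 168)
w(√(-1 - 5), 2)*d = -1/11*168 = -168/11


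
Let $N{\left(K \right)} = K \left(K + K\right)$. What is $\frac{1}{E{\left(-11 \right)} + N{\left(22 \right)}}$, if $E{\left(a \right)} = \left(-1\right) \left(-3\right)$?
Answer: $\frac{1}{971} \approx 0.0010299$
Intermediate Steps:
$N{\left(K \right)} = 2 K^{2}$ ($N{\left(K \right)} = K 2 K = 2 K^{2}$)
$E{\left(a \right)} = 3$
$\frac{1}{E{\left(-11 \right)} + N{\left(22 \right)}} = \frac{1}{3 + 2 \cdot 22^{2}} = \frac{1}{3 + 2 \cdot 484} = \frac{1}{3 + 968} = \frac{1}{971}$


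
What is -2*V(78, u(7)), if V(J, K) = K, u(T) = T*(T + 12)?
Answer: -266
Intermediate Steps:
u(T) = T*(12 + T)
-2*V(78, u(7)) = -14*(12 + 7) = -14*19 = -2*133 = -266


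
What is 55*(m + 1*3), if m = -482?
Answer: -26345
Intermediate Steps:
55*(m + 1*3) = 55*(-482 + 1*3) = 55*(-482 + 3) = 55*(-479) = -26345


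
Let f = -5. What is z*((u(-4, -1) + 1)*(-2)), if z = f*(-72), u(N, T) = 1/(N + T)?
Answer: -576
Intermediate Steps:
z = 360 (z = -5*(-72) = 360)
z*((u(-4, -1) + 1)*(-2)) = 360*((1/(-4 - 1) + 1)*(-2)) = 360*((1/(-5) + 1)*(-2)) = 360*((-⅕ + 1)*(-2)) = 360*((⅘)*(-2)) = 360*(-8/5) = -576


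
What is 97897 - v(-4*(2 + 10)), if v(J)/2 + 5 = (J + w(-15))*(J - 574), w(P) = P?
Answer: 19535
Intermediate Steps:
v(J) = -10 + 2*(-574 + J)*(-15 + J) (v(J) = -10 + 2*((J - 15)*(J - 574)) = -10 + 2*((-15 + J)*(-574 + J)) = -10 + 2*((-574 + J)*(-15 + J)) = -10 + 2*(-574 + J)*(-15 + J))
97897 - v(-4*(2 + 10)) = 97897 - (17210 - (-4712)*(2 + 10) + 2*(-4*(2 + 10))**2) = 97897 - (17210 - (-4712)*12 + 2*(-4*12)**2) = 97897 - (17210 - 1178*(-48) + 2*(-48)**2) = 97897 - (17210 + 56544 + 2*2304) = 97897 - (17210 + 56544 + 4608) = 97897 - 1*78362 = 97897 - 78362 = 19535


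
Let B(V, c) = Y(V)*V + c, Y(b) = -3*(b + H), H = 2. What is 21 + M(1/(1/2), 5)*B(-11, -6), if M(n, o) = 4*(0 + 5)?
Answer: -6039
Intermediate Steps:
M(n, o) = 20 (M(n, o) = 4*5 = 20)
Y(b) = -6 - 3*b (Y(b) = -3*(b + 2) = -3*(2 + b) = -6 - 3*b)
B(V, c) = c + V*(-6 - 3*V) (B(V, c) = (-6 - 3*V)*V + c = V*(-6 - 3*V) + c = c + V*(-6 - 3*V))
21 + M(1/(1/2), 5)*B(-11, -6) = 21 + 20*(-6 - 3*(-11)*(2 - 11)) = 21 + 20*(-6 - 3*(-11)*(-9)) = 21 + 20*(-6 - 297) = 21 + 20*(-303) = 21 - 6060 = -6039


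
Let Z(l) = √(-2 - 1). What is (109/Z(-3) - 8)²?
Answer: -11689/3 + 1744*I*√3/3 ≈ -3896.3 + 1006.9*I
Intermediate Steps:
Z(l) = I*√3 (Z(l) = √(-3) = I*√3)
(109/Z(-3) - 8)² = (109/((I*√3)) - 8)² = (109*(-I*√3/3) - 8)² = (-109*I*√3/3 - 8)² = (-8 - 109*I*√3/3)²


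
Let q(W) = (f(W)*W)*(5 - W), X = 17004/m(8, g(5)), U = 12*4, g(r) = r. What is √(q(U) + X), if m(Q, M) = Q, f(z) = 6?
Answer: I*√41034/2 ≈ 101.28*I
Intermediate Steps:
U = 48
X = 4251/2 (X = 17004/8 = 17004*(⅛) = 4251/2 ≈ 2125.5)
q(W) = 6*W*(5 - W) (q(W) = (6*W)*(5 - W) = 6*W*(5 - W))
√(q(U) + X) = √(6*48*(5 - 1*48) + 4251/2) = √(6*48*(5 - 48) + 4251/2) = √(6*48*(-43) + 4251/2) = √(-12384 + 4251/2) = √(-20517/2) = I*√41034/2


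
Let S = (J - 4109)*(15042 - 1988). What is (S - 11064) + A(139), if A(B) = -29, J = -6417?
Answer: -137417497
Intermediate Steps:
S = -137406404 (S = (-6417 - 4109)*(15042 - 1988) = -10526*13054 = -137406404)
(S - 11064) + A(139) = (-137406404 - 11064) - 29 = -137417468 - 29 = -137417497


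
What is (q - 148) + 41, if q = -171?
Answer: -278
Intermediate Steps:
(q - 148) + 41 = (-171 - 148) + 41 = -319 + 41 = -278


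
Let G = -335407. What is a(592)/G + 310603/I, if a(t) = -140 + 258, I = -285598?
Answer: -104212120985/95791568386 ≈ -1.0879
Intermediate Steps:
a(t) = 118
a(592)/G + 310603/I = 118/(-335407) + 310603/(-285598) = 118*(-1/335407) + 310603*(-1/285598) = -118/335407 - 310603/285598 = -104212120985/95791568386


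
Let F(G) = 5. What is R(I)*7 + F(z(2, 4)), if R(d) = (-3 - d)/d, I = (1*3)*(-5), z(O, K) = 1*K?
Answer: -3/5 ≈ -0.60000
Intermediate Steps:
z(O, K) = K
I = -15 (I = 3*(-5) = -15)
R(d) = (-3 - d)/d
R(I)*7 + F(z(2, 4)) = ((-3 - 1*(-15))/(-15))*7 + 5 = -(-3 + 15)/15*7 + 5 = -1/15*12*7 + 5 = -4/5*7 + 5 = -28/5 + 5 = -3/5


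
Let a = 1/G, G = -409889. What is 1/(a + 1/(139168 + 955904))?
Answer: -448857967008/685183 ≈ -6.5509e+5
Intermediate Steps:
a = -1/409889 (a = 1/(-409889) = -1/409889 ≈ -2.4397e-6)
1/(a + 1/(139168 + 955904)) = 1/(-1/409889 + 1/(139168 + 955904)) = 1/(-1/409889 + 1/1095072) = 1/(-685183/448857967008) = -448857967008/685183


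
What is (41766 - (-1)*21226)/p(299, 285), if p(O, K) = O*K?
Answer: 62992/85215 ≈ 0.73921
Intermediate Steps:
p(O, K) = K*O
(41766 - (-1)*21226)/p(299, 285) = (41766 - (-1)*21226)/((285*299)) = (41766 - 1*(-21226))/85215 = (41766 + 21226)*(1/85215) = 62992*(1/85215) = 62992/85215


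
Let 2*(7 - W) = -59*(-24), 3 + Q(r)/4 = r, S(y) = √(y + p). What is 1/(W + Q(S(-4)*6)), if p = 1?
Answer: -713/510097 - 24*I*√3/510097 ≈ -0.0013978 - 8.1493e-5*I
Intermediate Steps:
S(y) = √(1 + y) (S(y) = √(y + 1) = √(1 + y))
Q(r) = -12 + 4*r
W = -701 (W = 7 - (-59)*(-24)/2 = 7 - ½*1416 = 7 - 708 = -701)
1/(W + Q(S(-4)*6)) = 1/(-701 + (-12 + 4*(√(1 - 4)*6))) = 1/(-701 + (-12 + 4*(√(-3)*6))) = 1/(-701 + (-12 + 4*((I*√3)*6))) = 1/(-701 + (-12 + 4*(6*I*√3))) = 1/(-701 + (-12 + 24*I*√3)) = 1/(-713 + 24*I*√3)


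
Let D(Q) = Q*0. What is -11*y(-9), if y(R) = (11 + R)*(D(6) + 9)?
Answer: -198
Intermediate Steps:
D(Q) = 0
y(R) = 99 + 9*R (y(R) = (11 + R)*(0 + 9) = (11 + R)*9 = 99 + 9*R)
-11*y(-9) = -11*(99 + 9*(-9)) = -11*(99 - 81) = -11*18 = -198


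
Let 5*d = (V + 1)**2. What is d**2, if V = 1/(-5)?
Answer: 256/15625 ≈ 0.016384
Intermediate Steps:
V = -1/5 ≈ -0.20000
d = 16/125 (d = (-1/5 + 1)**2/5 = (4/5)**2/5 = (1/5)*(16/25) = 16/125 ≈ 0.12800)
d**2 = (16/125)**2 = 256/15625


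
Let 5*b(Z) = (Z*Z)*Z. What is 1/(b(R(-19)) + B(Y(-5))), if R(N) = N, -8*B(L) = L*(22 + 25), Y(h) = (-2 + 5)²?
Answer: -40/56987 ≈ -0.00070191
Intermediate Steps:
Y(h) = 9 (Y(h) = 3² = 9)
B(L) = -47*L/8 (B(L) = -L*(22 + 25)/8 = -L*47/8 = -47*L/8)
b(Z) = Z³/5 (b(Z) = ((Z*Z)*Z)/5 = (Z²*Z)/5 = Z³/5)
1/(b(R(-19)) + B(Y(-5))) = 1/((⅕)*(-19)³ - 47/8*9) = 1/((⅕)*(-6859) - 423/8) = 1/(-6859/5 - 423/8) = 1/(-56987/40) = -40/56987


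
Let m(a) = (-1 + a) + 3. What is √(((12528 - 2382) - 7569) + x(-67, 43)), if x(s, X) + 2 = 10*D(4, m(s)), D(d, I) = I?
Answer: 5*√77 ≈ 43.875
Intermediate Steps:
m(a) = 2 + a
x(s, X) = 18 + 10*s (x(s, X) = -2 + 10*(2 + s) = -2 + (20 + 10*s) = 18 + 10*s)
√(((12528 - 2382) - 7569) + x(-67, 43)) = √(((12528 - 2382) - 7569) + (18 + 10*(-67))) = √((10146 - 7569) + (18 - 670)) = √(2577 - 652) = √1925 = 5*√77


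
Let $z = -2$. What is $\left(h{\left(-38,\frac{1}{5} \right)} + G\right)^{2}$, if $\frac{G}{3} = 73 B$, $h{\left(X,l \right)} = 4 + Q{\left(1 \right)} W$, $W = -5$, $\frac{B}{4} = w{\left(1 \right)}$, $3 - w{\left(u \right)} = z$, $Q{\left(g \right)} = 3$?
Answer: $19088161$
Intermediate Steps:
$w{\left(u \right)} = 5$ ($w{\left(u \right)} = 3 - -2 = 3 + 2 = 5$)
$B = 20$ ($B = 4 \cdot 5 = 20$)
$h{\left(X,l \right)} = -11$ ($h{\left(X,l \right)} = 4 + 3 \left(-5\right) = 4 - 15 = -11$)
$G = 4380$ ($G = 3 \cdot 73 \cdot 20 = 3 \cdot 1460 = 4380$)
$\left(h{\left(-38,\frac{1}{5} \right)} + G\right)^{2} = \left(-11 + 4380\right)^{2} = 4369^{2} = 19088161$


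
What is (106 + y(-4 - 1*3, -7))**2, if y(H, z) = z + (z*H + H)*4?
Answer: 71289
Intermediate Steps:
y(H, z) = z + 4*H + 4*H*z (y(H, z) = z + (H*z + H)*4 = z + (H + H*z)*4 = z + (4*H + 4*H*z) = z + 4*H + 4*H*z)
(106 + y(-4 - 1*3, -7))**2 = (106 + (-7 + 4*(-4 - 1*3) + 4*(-4 - 1*3)*(-7)))**2 = (106 + (-7 + 4*(-4 - 3) + 4*(-4 - 3)*(-7)))**2 = (106 + (-7 + 4*(-7) + 4*(-7)*(-7)))**2 = (106 + (-7 - 28 + 196))**2 = (106 + 161)**2 = 267**2 = 71289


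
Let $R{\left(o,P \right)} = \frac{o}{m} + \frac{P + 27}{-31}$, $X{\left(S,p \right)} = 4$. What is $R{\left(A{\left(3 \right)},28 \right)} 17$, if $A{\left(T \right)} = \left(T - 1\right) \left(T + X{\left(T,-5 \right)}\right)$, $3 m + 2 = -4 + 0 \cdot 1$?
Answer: $- \frac{4624}{31} \approx -149.16$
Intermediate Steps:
$m = -2$ ($m = - \frac{2}{3} + \frac{-4 + 0 \cdot 1}{3} = - \frac{2}{3} + \frac{-4 + 0}{3} = - \frac{2}{3} + \frac{1}{3} \left(-4\right) = - \frac{2}{3} - \frac{4}{3} = -2$)
$A{\left(T \right)} = \left(-1 + T\right) \left(4 + T\right)$ ($A{\left(T \right)} = \left(T - 1\right) \left(T + 4\right) = \left(-1 + T\right) \left(4 + T\right)$)
$R{\left(o,P \right)} = - \frac{27}{31} - \frac{o}{2} - \frac{P}{31}$ ($R{\left(o,P \right)} = \frac{o}{-2} + \frac{P + 27}{-31} = o \left(- \frac{1}{2}\right) + \left(27 + P\right) \left(- \frac{1}{31}\right) = - \frac{o}{2} - \left(\frac{27}{31} + \frac{P}{31}\right) = - \frac{27}{31} - \frac{o}{2} - \frac{P}{31}$)
$R{\left(A{\left(3 \right)},28 \right)} 17 = \left(- \frac{27}{31} - \frac{-4 + 3^{2} + 3 \cdot 3}{2} - \frac{28}{31}\right) 17 = \left(- \frac{27}{31} - \frac{-4 + 9 + 9}{2} - \frac{28}{31}\right) 17 = \left(- \frac{27}{31} - 7 - \frac{28}{31}\right) 17 = \left(- \frac{272}{31}\right) 17 = - \frac{4624}{31}$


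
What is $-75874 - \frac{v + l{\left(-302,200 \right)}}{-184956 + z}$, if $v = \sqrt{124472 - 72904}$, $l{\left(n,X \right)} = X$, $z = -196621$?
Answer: $- \frac{28951773098}{381577} + \frac{4 \sqrt{3223}}{381577} \approx -75874.0$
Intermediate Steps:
$v = 4 \sqrt{3223}$ ($v = \sqrt{51568} = 4 \sqrt{3223} \approx 227.09$)
$-75874 - \frac{v + l{\left(-302,200 \right)}}{-184956 + z} = -75874 - \frac{4 \sqrt{3223} + 200}{-184956 - 196621} = -75874 - \frac{200 + 4 \sqrt{3223}}{-381577} = -75874 - \left(200 + 4 \sqrt{3223}\right) \left(- \frac{1}{381577}\right) = -75874 - \left(- \frac{200}{381577} - \frac{4 \sqrt{3223}}{381577}\right) = -75874 + \left(\frac{200}{381577} + \frac{4 \sqrt{3223}}{381577}\right) = - \frac{28951773098}{381577} + \frac{4 \sqrt{3223}}{381577}$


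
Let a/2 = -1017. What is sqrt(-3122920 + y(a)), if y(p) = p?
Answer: I*sqrt(3124954) ≈ 1767.8*I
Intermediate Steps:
a = -2034 (a = 2*(-1017) = -2034)
sqrt(-3122920 + y(a)) = sqrt(-3122920 - 2034) = sqrt(-3124954) = I*sqrt(3124954)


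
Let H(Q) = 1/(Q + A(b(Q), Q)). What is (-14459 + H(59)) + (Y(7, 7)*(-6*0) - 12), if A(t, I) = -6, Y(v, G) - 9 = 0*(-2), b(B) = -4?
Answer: -766962/53 ≈ -14471.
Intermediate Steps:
Y(v, G) = 9 (Y(v, G) = 9 + 0*(-2) = 9 + 0 = 9)
H(Q) = 1/(-6 + Q) (H(Q) = 1/(Q - 6) = 1/(-6 + Q))
(-14459 + H(59)) + (Y(7, 7)*(-6*0) - 12) = (-14459 + 1/(-6 + 59)) + (9*(-6*0) - 12) = (-14459 + 1/53) + (9*0 - 12) = (-14459 + 1/53) + (0 - 12) = -766326/53 - 12 = -766962/53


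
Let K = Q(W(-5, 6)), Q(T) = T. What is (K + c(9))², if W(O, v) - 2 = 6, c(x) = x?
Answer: 289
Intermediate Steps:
W(O, v) = 8 (W(O, v) = 2 + 6 = 8)
K = 8
(K + c(9))² = (8 + 9)² = 17² = 289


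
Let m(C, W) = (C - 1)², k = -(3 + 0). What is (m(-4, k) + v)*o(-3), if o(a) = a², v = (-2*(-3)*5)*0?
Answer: 225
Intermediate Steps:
v = 0 (v = (6*5)*0 = 30*0 = 0)
k = -3 (k = -1*3 = -3)
m(C, W) = (-1 + C)²
(m(-4, k) + v)*o(-3) = ((-1 - 4)² + 0)*(-3)² = ((-5)² + 0)*9 = (25 + 0)*9 = 25*9 = 225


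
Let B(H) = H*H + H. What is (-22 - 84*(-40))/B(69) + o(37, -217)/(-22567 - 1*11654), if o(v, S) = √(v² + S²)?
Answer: 1669/2415 - √48458/34221 ≈ 0.68466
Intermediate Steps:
o(v, S) = √(S² + v²)
B(H) = H + H² (B(H) = H² + H = H + H²)
(-22 - 84*(-40))/B(69) + o(37, -217)/(-22567 - 1*11654) = (-22 - 84*(-40))/((69*(1 + 69))) + √((-217)² + 37²)/(-22567 - 1*11654) = (-22 + 3360)/((69*70)) + √(47089 + 1369)/(-22567 - 11654) = 3338/4830 + √48458/(-34221) = 3338*(1/4830) + √48458*(-1/34221) = 1669/2415 - √48458/34221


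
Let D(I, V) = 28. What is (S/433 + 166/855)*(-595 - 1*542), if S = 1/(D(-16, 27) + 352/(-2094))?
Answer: -158832843959/719204340 ≈ -220.85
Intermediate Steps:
S = 1047/29140 (S = 1/(28 + 352/(-2094)) = 1/(28 + 352*(-1/2094)) = 1/(28 - 176/1047) = 1/(29140/1047) = 1047/29140 ≈ 0.035930)
(S/433 + 166/855)*(-595 - 1*542) = ((1047/29140)/433 + 166/855)*(-595 - 1*542) = ((1047/29140)*(1/433) + 166*(1/855))*(-595 - 542) = (1047/12617620 + 166/855)*(-1137) = (419084021/2157613020)*(-1137) = -158832843959/719204340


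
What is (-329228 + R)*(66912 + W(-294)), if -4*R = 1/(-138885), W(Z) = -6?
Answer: -2039510352099969/92590 ≈ -2.2027e+10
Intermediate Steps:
R = 1/555540 (R = -¼/(-138885) = -¼*(-1/138885) = 1/555540 ≈ 1.8001e-6)
(-329228 + R)*(66912 + W(-294)) = (-329228 + 1/555540)*(66912 - 6) = -182899323119/555540*66906 = -2039510352099969/92590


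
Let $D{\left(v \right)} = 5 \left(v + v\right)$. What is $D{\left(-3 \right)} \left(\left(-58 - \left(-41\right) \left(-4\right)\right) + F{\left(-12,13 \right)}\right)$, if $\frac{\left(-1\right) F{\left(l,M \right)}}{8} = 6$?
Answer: $8100$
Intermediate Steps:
$F{\left(l,M \right)} = -48$ ($F{\left(l,M \right)} = \left(-8\right) 6 = -48$)
$D{\left(v \right)} = 10 v$ ($D{\left(v \right)} = 5 \cdot 2 v = 10 v$)
$D{\left(-3 \right)} \left(\left(-58 - \left(-41\right) \left(-4\right)\right) + F{\left(-12,13 \right)}\right) = 10 \left(-3\right) \left(\left(-58 - \left(-41\right) \left(-4\right)\right) - 48\right) = - 30 \left(\left(-58 - 164\right) - 48\right) = - 30 \left(-222 - 48\right) = \left(-30\right) \left(-270\right) = 8100$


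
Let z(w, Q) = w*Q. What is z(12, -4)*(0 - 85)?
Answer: 4080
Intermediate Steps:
z(w, Q) = Q*w
z(12, -4)*(0 - 85) = (-4*12)*(0 - 85) = -48*(-85) = 4080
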